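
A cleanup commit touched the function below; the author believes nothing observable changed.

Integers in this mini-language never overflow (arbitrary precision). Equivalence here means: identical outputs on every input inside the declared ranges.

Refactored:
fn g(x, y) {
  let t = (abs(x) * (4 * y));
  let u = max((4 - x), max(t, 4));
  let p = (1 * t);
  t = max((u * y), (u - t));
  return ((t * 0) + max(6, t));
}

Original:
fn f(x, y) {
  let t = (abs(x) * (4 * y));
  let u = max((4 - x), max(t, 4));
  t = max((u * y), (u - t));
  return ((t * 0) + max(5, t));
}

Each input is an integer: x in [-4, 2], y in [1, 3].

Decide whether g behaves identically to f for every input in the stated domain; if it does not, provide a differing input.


There is a counterexample at x=-1, y=1: 5 on one side, 6 on the other.
f: t becomes 4; next u becomes 5; next t becomes 5; next final value 5
g: t becomes 4; next u becomes 5; next p becomes 4; next t becomes 5; next final value 6
verdict: not equivalent; witness: x=-1, y=1


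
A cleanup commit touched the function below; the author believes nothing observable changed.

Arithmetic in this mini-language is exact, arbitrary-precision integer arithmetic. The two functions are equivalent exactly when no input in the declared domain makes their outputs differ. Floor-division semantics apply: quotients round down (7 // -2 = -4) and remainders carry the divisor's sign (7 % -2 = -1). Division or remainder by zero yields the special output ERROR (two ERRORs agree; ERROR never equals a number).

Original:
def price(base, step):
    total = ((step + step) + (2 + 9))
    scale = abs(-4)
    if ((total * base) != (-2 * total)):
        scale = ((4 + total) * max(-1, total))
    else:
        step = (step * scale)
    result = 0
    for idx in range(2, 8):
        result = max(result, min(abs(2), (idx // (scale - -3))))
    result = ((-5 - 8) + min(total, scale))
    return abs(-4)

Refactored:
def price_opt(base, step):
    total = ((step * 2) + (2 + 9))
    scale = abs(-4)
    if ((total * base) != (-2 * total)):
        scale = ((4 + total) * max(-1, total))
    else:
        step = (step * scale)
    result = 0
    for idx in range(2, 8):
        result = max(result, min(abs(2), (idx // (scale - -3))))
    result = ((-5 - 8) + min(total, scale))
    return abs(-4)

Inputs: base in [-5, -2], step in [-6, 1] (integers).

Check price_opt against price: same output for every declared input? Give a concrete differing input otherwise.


Reading the diff, among the changes: arithmetic usage differs; and constant usage differs.
Tracing base=-5, step=-4: price: total = 3; scale = 4; ((total * base) != (-2 * total)) -> true; scale = 21; result = 0; [idx=2]; result = 0; [idx=3]; result = 0; [idx=4]; result = 0; [idx=5]; result = 0; [idx=6]; result = 0; [idx=7]; result = 0; result = -10; return 4 | price_opt: total = 3; scale = 4; ((total * base) != (-2 * total)) -> true; scale = 21; result = 0; [idx=2]; result = 0; [idx=3]; result = 0; [idx=4]; result = 0; [idx=5]; result = 0; [idx=6]; result = 0; [idx=7]; result = 0; result = -10; return 4 — matching result 4.
Across all 32 domain points the two functions coincide.
verdict: equivalent


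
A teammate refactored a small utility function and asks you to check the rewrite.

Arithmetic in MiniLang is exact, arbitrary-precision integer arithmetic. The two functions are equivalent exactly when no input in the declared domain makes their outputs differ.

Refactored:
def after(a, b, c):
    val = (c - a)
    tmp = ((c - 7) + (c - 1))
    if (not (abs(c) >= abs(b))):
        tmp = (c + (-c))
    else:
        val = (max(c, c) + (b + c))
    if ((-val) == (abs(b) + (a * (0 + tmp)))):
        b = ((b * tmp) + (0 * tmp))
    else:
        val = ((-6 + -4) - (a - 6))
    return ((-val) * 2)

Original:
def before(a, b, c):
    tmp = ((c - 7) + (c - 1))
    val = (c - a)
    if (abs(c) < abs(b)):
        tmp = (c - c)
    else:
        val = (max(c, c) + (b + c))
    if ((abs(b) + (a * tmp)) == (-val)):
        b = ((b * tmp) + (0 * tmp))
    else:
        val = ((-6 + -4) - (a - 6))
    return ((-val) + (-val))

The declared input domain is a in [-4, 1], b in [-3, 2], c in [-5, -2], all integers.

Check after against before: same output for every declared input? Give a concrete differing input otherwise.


Comparing the listings, the differences include: boolean connective usage differs; and constant usage differs; and arithmetic usage differs; and comparison usage differs.
As a probe, take a=-3, b=-3, c=-4: before runs tmp := -16 | val := -1 | (abs(c) < abs(b)): false | val := -11 | ((abs(b) + (a * tmp)) == (-val)): false | val := -1 | result 2; after runs val := -1 | tmp := -16 | (not (abs(c) >= abs(b))): false | val := -11 | ((-val) == (abs(b) + (a * (0 + tmp)))): false | val := -1 | result 2; both end at 2.
Every one of the 144 inputs gives matching results.
verdict: equivalent


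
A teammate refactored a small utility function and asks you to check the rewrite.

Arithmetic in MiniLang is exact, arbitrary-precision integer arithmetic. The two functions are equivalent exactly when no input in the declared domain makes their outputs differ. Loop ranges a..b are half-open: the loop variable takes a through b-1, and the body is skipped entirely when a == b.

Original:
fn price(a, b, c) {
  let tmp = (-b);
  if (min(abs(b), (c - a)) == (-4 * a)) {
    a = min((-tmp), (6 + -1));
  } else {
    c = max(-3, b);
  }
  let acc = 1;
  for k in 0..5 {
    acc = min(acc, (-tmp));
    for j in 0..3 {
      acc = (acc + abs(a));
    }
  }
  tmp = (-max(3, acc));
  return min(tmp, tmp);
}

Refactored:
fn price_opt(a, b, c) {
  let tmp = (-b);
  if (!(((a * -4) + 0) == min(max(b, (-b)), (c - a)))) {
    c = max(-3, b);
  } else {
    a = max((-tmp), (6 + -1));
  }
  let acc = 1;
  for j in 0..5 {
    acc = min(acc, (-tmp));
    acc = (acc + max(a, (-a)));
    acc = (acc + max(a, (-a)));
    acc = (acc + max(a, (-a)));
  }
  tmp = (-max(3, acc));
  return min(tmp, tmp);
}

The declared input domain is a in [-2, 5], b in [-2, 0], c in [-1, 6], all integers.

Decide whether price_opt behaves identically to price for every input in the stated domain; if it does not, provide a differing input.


Take a=0, b=-2, c=0.
price: tmp = 2; (min(abs(b), (c - a)) == (-4 * a)) -> true; a = -2; acc = 1; [k=0]; acc = -2; [j=0]; acc = 0; [j=1]; acc = 2; [j=2]; acc = 4; [k=1]; acc = -2; [j=0]; acc = 0; [j=1]; acc = 2; [j=2]; acc = 4; [k=2]; acc = -2; [j=0]; acc = 0; [j=1]; acc = 2; [j=2]; acc = 4; [k=3]; acc = -2; [j=0]; acc = 0; [j=1]; acc = 2; [j=2]; acc = 4; [k=4]; acc = -2; [j=0]; acc = 0; [j=1]; acc = 2; [j=2]; acc = 4; tmp = -4; return -4
price_opt: tmp = 2; (!(((a * -4) + 0) == min(max(b, (-b)), (c - a)))) -> false; a = 5; acc = 1; [j=0]; acc = -2; acc = 3; acc = 8; acc = 13; [j=1]; acc = -2; acc = 3; acc = 8; acc = 13; [j=2]; acc = -2; acc = 3; acc = 8; acc = 13; [j=3]; acc = -2; acc = 3; acc = 8; acc = 13; [j=4]; acc = -2; acc = 3; acc = 8; acc = 13; tmp = -13; return -13
-4 and -13 differ, so these are not the same function on this domain.
verdict: not equivalent; witness: a=0, b=-2, c=0


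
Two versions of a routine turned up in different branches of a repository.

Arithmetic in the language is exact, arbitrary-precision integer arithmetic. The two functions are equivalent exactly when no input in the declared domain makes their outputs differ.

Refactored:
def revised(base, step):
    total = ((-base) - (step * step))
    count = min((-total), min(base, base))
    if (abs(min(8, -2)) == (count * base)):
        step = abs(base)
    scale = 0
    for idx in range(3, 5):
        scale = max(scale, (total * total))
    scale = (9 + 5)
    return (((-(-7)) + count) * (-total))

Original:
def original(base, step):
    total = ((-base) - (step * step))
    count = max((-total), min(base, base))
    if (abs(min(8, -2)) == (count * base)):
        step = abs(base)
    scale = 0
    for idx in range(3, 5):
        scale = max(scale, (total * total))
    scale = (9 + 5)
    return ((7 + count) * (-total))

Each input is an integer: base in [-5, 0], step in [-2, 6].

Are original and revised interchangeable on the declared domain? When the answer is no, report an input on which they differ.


At base=-5, step=-2: original gives -6, revised gives -2.
verdict: not equivalent; witness: base=-5, step=-2


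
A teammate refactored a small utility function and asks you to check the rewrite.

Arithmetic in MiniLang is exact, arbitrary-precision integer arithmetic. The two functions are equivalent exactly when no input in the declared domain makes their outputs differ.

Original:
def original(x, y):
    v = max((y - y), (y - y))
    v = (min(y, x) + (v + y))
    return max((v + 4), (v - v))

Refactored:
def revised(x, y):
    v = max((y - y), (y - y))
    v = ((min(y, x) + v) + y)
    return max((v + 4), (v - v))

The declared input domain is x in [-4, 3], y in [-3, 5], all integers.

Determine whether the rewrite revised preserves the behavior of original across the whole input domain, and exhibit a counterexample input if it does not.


Differences: same computation, different form — yet all 72 inputs agree.
verdict: equivalent


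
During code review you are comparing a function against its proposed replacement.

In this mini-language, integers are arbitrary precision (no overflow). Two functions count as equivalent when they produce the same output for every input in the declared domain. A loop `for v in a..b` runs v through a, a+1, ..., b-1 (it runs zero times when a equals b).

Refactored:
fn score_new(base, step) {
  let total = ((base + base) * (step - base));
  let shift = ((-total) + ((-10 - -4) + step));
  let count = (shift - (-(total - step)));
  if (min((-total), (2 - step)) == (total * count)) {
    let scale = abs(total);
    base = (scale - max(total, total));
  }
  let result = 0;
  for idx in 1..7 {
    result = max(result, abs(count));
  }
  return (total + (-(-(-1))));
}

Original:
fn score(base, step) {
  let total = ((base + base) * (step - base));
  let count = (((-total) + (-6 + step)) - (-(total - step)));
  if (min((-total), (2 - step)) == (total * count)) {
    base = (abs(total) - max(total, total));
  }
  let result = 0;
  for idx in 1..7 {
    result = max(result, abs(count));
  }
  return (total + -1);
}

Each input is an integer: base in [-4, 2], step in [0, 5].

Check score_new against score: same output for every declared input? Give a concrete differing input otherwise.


Behavior is preserved: although statement counts differ; and arithmetic usage differs; and constant usage differs; and local variable names differ, the outputs never diverge.
Tracing base=-2, step=1: score: total = -12; count = -6; (min((-total), (2 - step)) == (total * count)) -> false; result = 0; [idx=1]; result = 6; [idx=2]; result = 6; [idx=3]; result = 6; [idx=4]; result = 6; [idx=5]; result = 6; [idx=6]; result = 6; return -13 | score_new: total = -12; shift = 7; count = -6; (min((-total), (2 - step)) == (total * count)) -> false; result = 0; [idx=1]; result = 6; [idx=2]; result = 6; [idx=3]; result = 6; [idx=4]; result = 6; [idx=5]; result = 6; [idx=6]; result = 6; return -13 — matching result -13.
Sweeping the whole domain (42 inputs) finds no disagreement.
verdict: equivalent


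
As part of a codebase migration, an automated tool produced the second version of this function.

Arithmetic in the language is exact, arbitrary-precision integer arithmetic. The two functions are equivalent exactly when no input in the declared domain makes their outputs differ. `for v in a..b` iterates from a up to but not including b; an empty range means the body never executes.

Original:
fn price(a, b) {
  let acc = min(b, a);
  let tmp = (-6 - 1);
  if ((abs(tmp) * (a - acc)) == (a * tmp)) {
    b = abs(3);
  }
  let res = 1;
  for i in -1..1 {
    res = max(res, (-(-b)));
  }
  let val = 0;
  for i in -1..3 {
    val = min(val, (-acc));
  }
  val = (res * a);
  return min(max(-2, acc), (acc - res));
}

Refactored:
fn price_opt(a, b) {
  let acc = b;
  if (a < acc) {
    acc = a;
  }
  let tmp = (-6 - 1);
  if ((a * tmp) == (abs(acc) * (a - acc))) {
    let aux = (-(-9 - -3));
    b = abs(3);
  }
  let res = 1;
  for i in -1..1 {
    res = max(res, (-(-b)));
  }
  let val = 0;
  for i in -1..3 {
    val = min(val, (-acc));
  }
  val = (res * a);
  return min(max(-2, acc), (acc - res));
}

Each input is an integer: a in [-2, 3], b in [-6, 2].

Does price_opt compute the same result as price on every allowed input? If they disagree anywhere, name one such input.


Evaluate both at a=-2, b=-4.
price: acc=-4, then tmp=-7, then ((abs(tmp) * (a - acc)) == (a * tmp)) is true, then b=3, then res=1, then (i=-1), then res=3, then (i=0), then res=3, then val=0, then (i=-1), then val=0, then (i=0), then val=0, then (i=1), then val=0, then (i=2), then val=0, then val=-6, then returns -7
price_opt: acc=-4, then (a < acc) is false, then tmp=-7, then ((a * tmp) == (abs(acc) * (a - acc))) is false, then res=1, then (i=-1), then res=1, then (i=0), then res=1, then val=0, then (i=-1), then val=0, then (i=0), then val=0, then (i=1), then val=0, then (i=2), then val=0, then val=-2, then returns -5
-7 and -5 differ, so these are not the same function on this domain.
verdict: not equivalent; witness: a=-2, b=-4


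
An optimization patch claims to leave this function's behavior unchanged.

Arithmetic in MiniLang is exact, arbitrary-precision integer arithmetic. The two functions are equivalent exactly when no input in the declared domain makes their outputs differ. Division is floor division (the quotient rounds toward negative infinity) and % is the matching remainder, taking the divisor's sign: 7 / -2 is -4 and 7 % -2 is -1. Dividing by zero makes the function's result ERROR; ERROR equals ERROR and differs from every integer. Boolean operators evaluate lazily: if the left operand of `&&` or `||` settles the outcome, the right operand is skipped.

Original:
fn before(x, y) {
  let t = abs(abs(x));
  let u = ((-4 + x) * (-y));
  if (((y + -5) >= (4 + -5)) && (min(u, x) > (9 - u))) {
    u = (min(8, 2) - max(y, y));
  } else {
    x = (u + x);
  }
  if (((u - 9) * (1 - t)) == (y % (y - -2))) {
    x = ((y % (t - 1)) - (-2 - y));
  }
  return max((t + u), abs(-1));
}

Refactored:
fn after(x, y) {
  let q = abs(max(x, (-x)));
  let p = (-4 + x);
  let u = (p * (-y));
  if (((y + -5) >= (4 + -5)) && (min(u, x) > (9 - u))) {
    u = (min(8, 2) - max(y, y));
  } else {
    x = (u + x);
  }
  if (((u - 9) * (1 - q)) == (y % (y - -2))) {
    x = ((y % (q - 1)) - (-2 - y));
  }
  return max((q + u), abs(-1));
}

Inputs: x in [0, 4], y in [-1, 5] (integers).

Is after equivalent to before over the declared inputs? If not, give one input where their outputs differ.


Reading the diff, among the changes: local variable names differ, and min/max/abs usage differs, and statement counts differ.
As a probe, take x=2, y=3: before runs t becomes 2; next u becomes 6; next (((y + -5) >= (4 + -5)) && (min(u, x) > (9 - u))) evaluates to false; next x becomes 8; next (((u - 9) * (1 - t)) == (y % (y - -2))) evaluates to true; next x becomes 5; next final value 8; after runs q becomes 2; next p becomes -2; next u becomes 6; next (((y + -5) >= (4 + -5)) && (min(u, x) > (9 - u))) evaluates to false; next x becomes 8; next (((u - 9) * (1 - q)) == (y % (y - -2))) evaluates to true; next x becomes 5; next final value 8; both end at 8.
Across all 35 domain points the two functions coincide.
verdict: equivalent


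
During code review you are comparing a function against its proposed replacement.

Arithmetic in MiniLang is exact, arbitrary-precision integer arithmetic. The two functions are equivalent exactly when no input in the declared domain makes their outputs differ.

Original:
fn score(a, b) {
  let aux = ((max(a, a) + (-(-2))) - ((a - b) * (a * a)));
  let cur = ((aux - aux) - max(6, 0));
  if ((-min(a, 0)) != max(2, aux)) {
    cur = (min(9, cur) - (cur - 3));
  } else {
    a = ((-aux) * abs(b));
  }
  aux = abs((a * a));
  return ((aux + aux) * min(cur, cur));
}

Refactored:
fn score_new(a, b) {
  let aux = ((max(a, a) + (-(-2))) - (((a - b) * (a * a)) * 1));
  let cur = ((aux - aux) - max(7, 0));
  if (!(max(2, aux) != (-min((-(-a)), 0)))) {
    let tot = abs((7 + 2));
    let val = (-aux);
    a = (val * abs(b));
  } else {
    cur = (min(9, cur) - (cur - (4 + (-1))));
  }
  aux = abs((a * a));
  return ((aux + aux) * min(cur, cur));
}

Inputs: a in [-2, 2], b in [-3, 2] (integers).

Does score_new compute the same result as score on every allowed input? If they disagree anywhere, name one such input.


Try a=-2, b=-3.
score: aux := -4 | cur := -6 | ((-min(a, 0)) != max(2, aux)): false | a := 12 | aux := 144 | result -1728
score_new: aux := -4 | cur := -7 | (!(max(2, aux) != (-min((-(-a)), 0)))): true | tot := 9 | val := 4 | a := 12 | aux := 144 | result -2016
-1728 != -2016, so the rewrite changes behavior.
verdict: not equivalent; witness: a=-2, b=-3


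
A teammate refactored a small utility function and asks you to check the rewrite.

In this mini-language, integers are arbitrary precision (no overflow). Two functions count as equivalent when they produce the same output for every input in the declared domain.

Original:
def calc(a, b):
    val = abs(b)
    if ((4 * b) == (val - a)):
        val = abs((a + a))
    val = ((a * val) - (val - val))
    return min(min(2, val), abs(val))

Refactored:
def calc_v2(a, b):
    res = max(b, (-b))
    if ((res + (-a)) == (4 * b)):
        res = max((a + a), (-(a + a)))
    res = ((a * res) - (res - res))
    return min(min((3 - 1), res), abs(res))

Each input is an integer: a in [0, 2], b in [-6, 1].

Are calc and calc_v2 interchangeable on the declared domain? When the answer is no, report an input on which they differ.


The two are interchangeable: constant usage differs; local variable names differ; min/max/abs usage differs; arithmetic usage differs, and every declared input agrees.
As a probe, take a=2, b=-6: calc runs val := 6 | ((4 * b) == (val - a)): false | val := 12 | result 2; calc_v2 runs res := 6 | ((res + (-a)) == (4 * b)): false | res := 12 | result 2; both end at 2.
Sweeping the whole domain (24 inputs) finds no disagreement.
verdict: equivalent


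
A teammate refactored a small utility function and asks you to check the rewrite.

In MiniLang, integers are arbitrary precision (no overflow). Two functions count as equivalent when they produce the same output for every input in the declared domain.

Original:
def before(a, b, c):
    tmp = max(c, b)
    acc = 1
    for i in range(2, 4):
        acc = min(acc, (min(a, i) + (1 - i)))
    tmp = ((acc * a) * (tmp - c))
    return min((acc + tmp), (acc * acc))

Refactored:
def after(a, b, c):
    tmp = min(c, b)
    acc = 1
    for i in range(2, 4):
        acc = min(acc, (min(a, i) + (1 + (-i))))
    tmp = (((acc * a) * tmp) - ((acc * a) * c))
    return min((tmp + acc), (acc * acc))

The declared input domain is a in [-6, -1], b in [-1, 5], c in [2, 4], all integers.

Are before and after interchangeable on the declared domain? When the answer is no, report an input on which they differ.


Run the pair on a=-6, b=-1, c=2.
before: tmp becomes 2; next acc becomes 1; next at i=2:; next acc becomes -7; next at i=3:; next acc becomes -8; next tmp becomes 0; next final value -8
after: tmp becomes -1; next acc becomes 1; next at i=2:; next acc becomes -7; next at i=3:; next acc becomes -8; next tmp becomes -144; next final value -152
-8 vs -152 — the two versions disagree here.
verdict: not equivalent; witness: a=-6, b=-1, c=2


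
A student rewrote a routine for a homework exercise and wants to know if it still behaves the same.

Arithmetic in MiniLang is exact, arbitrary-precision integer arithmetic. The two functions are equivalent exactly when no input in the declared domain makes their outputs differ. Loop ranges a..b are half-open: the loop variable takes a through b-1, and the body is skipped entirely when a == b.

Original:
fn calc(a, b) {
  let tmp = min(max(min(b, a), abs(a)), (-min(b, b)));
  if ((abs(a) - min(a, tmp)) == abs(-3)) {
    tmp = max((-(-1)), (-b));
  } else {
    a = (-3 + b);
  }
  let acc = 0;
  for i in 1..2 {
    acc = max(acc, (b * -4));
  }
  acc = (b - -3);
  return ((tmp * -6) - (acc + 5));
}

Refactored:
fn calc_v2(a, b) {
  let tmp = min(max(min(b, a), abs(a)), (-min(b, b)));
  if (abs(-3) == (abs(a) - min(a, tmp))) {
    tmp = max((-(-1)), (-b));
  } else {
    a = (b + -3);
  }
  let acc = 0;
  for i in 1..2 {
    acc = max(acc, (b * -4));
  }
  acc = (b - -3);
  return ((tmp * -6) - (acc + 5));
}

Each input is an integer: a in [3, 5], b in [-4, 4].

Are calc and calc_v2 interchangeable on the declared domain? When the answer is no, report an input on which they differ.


Comparing the listings, the differences include: same computation, different form.
Tracing a=5, b=1: calc: tmp becomes -1; next ((abs(a) - min(a, tmp)) == abs(-3)) evaluates to false; next a becomes -2; next acc becomes 0; next at i=1:; next acc becomes 0; next acc becomes 4; next final value -3 | calc_v2: tmp becomes -1; next (abs(-3) == (abs(a) - min(a, tmp))) evaluates to false; next a becomes -2; next acc becomes 0; next at i=1:; next acc becomes 0; next acc becomes 4; next final value -3 — matching result -3.
Checked all 27 inputs in the declared domain: the outputs agree on every one.
verdict: equivalent


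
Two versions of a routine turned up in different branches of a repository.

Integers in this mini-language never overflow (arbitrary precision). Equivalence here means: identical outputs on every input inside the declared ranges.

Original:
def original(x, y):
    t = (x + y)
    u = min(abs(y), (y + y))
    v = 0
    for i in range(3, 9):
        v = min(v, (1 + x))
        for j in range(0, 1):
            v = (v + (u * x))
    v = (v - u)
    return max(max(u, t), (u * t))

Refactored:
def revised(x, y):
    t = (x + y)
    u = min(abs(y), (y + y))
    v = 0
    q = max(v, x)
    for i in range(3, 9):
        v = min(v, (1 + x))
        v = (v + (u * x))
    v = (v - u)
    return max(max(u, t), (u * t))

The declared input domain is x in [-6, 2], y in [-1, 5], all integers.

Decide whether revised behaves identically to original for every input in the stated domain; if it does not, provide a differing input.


Equivalent — the differences include loop structure differs, plus min/max/abs usage differs, plus local variable names differ, yet no declared input distinguishes the two.
Tracing x=0, y=2: original: t=2, then u=2, then v=0, then (i=3), then v=0, then (j=0), then v=0, then (i=4), then v=0, then (j=0), then v=0, then (i=5), then v=0, then (j=0), then v=0, then (i=6), then v=0, then (j=0), then v=0, then (i=7), then v=0, then (j=0), then v=0, then (i=8), then v=0, then (j=0), then v=0, then v=-2, then returns 4 | revised: t=2, then u=2, then v=0, then q=0, then (i=3), then v=0, then v=0, then (i=4), then v=0, then v=0, then (i=5), then v=0, then v=0, then (i=6), then v=0, then v=0, then (i=7), then v=0, then v=0, then (i=8), then v=0, then v=0, then v=-2, then returns 4 — matching result 4.
Across all 63 domain points the two functions coincide.
verdict: equivalent


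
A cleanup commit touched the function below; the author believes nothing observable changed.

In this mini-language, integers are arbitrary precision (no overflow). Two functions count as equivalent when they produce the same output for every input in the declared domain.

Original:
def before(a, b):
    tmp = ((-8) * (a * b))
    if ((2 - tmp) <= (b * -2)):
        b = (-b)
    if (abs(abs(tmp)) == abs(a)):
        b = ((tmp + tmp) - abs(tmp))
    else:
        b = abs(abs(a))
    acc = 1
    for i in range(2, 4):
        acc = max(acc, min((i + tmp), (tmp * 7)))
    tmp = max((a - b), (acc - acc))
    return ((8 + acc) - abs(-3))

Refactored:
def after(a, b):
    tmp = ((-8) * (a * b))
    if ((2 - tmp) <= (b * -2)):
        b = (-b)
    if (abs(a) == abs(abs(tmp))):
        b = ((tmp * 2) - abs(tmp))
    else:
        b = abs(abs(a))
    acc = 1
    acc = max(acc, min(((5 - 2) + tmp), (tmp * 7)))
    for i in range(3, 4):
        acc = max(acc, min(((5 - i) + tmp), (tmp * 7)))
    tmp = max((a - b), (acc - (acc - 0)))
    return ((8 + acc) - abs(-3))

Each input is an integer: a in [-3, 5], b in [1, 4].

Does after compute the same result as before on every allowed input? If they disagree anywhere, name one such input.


Comparing the listings, the differences include: statement counts differ; also constant usage differs; also loop structure differs; also min/max/abs usage differs; also arithmetic usage differs.
Spot check at a=1, b=1 — before: tmp = -8; ((2 - tmp) <= (b * -2)) -> false; (abs(abs(tmp)) == abs(a)) -> false; b = 1; acc = 1; [i=2]; acc = 1; [i=3]; acc = 1; tmp = 0; return 6. after: tmp = -8; ((2 - tmp) <= (b * -2)) -> false; (abs(a) == abs(abs(tmp))) -> false; b = 1; acc = 1; acc = 1; [i=3]; acc = 1; tmp = 0; return 6. Both give 6.
An exhaustive pass over the 36 declared inputs shows identical outputs.
verdict: equivalent


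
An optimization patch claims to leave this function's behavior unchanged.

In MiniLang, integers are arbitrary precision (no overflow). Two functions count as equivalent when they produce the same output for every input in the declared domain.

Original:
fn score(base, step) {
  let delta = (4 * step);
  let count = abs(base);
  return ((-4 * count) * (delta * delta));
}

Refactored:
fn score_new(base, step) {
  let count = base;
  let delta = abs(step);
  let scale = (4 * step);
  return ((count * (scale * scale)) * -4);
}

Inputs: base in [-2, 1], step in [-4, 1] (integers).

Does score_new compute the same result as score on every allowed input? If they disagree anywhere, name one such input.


At base=-2, step=-4: score gives -2048, score_new gives 2048.
verdict: not equivalent; witness: base=-2, step=-4


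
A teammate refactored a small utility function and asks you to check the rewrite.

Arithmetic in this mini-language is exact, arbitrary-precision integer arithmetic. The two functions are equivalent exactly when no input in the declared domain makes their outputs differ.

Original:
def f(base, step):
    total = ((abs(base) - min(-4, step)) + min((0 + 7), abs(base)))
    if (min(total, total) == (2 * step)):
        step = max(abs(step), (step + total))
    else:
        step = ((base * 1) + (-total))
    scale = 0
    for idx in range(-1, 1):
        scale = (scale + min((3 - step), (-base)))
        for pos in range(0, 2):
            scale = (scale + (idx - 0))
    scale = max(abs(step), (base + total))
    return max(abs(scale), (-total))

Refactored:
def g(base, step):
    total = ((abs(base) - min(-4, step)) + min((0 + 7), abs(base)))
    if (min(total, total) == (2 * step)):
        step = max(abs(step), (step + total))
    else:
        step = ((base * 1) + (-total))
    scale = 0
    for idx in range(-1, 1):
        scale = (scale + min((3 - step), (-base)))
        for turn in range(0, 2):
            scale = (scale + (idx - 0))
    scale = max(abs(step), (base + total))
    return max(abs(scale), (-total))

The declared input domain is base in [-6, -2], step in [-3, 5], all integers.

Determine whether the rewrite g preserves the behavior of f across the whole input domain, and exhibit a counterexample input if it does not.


Comparing the listings, the differences include: local variable names differ.
As a probe, take base=-2, step=2: f runs total=8, then (min(total, total) == (2 * step)) is false, then step=-10, then scale=0, then (idx=-1), then scale=2, then (pos=0), then scale=1, then (pos=1), then scale=0, then (idx=0), then scale=2, then (pos=0), then scale=2, then (pos=1), then scale=2, then scale=10, then returns 10; g runs total=8, then (min(total, total) == (2 * step)) is false, then step=-10, then scale=0, then (idx=-1), then scale=2, then (turn=0), then scale=1, then (turn=1), then scale=0, then (idx=0), then scale=2, then (turn=0), then scale=2, then (turn=1), then scale=2, then scale=10, then returns 10; both end at 10.
Sweeping the whole domain (45 inputs) finds no disagreement.
verdict: equivalent


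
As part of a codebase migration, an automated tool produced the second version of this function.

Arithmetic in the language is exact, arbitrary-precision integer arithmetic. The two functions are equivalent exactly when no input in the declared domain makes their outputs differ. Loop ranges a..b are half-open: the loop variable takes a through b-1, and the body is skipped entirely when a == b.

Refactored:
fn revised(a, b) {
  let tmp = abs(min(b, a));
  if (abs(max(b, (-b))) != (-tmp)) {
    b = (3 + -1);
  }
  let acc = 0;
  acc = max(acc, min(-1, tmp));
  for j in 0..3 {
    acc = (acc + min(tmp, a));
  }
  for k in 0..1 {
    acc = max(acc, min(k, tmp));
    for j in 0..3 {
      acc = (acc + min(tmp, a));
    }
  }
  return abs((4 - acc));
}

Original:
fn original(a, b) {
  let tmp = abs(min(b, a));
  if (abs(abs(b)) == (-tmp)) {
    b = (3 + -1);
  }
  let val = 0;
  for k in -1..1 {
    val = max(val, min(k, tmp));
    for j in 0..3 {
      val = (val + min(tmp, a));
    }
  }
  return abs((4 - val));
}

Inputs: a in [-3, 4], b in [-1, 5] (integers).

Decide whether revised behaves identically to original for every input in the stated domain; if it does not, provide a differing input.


Equivalent. There is a behavioral-looking edit here, yet the outcome never shifts on this domain.
Sweeping the whole domain (56 inputs) finds no disagreement.
One worked example (a=4, b=2) — original: tmp=2, then (abs(abs(b)) == (-tmp)) is false, then val=0, then (k=-1), then val=0, then (j=0), then val=2, then (j=1), then val=4, then (j=2), then val=6, then (k=0), then val=6, then (j=0), then val=8, then (j=1), then val=10, then (j=2), then val=12, then returns 8; revised: tmp=2, then (abs(max(b, (-b))) != (-tmp)) is true, then b=2, then acc=0, then acc=0, then (j=0), then acc=2, then (j=1), then acc=4, then (j=2), then acc=6, then (k=0), then acc=6, then (j=0), then acc=8, then (j=1), then acc=10, then (j=2), then acc=12, then returns 8; agreement on 8.
verdict: equivalent


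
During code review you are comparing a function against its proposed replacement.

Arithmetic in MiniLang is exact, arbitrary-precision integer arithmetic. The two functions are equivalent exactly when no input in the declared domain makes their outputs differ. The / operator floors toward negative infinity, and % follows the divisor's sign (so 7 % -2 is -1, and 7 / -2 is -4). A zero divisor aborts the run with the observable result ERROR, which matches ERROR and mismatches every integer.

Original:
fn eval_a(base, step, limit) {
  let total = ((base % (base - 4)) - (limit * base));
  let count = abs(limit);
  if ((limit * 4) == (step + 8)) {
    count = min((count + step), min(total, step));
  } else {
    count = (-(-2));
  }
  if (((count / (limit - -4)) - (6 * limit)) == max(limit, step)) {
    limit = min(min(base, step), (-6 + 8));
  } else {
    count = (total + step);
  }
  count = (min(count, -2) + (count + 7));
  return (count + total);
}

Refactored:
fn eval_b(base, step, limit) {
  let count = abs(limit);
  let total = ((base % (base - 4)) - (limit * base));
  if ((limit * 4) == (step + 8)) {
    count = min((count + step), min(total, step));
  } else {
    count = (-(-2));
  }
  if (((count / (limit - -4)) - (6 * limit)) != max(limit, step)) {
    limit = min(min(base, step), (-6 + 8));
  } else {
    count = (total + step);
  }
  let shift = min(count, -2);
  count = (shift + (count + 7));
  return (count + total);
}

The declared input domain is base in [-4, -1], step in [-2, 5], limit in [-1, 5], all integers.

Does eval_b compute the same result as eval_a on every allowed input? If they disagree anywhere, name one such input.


Evaluate both at base=-4, step=-2, limit=-1.
eval_a: total = -8; count = 1; ((limit * 4) == (step + 8)) -> false; count = 2; (((count / (limit - -4)) - (6 * limit)) == max(limit, step)) -> false; count = -10; count = -13; return -21
eval_b: count = 1; total = -8; ((limit * 4) == (step + 8)) -> false; count = 2; (((count / (limit - -4)) - (6 * limit)) != max(limit, step)) -> true; limit = -4; shift = -2; count = 7; return -1
-21 != -1, so the rewrite changes behavior.
verdict: not equivalent; witness: base=-4, step=-2, limit=-1


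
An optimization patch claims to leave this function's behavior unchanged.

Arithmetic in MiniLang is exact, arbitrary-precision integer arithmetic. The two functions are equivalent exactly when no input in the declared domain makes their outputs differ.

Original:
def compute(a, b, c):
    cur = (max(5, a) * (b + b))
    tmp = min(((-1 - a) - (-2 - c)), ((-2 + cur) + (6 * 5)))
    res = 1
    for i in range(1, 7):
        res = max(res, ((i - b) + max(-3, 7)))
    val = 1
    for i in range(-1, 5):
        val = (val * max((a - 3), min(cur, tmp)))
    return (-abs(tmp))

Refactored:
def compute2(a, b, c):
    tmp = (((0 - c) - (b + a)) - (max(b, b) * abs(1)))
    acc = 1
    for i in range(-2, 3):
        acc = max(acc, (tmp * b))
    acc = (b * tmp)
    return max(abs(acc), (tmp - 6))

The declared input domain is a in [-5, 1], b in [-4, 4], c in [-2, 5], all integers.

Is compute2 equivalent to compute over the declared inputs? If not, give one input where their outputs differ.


There is a counterexample at a=-5, b=-4, c=-2: -12 on one side, 60 on the other.
compute: cur := -40 | tmp := -12 | res := 1 | iter i=1: | res := 12 | iter i=2: | res := 13 | iter i=3: | res := 14 | iter i=4: | res := 15 | iter i=5: | res := 16 | iter i=6: | res := 17 | val := 1 | iter i=-1: | val := -8 | iter i=0: | val := 64 | iter i=1: | val := -512 | iter i=2: | val := 4096 | iter i=3: | val := -32768 | iter i=4: | val := 262144 | result -12
compute2: tmp := 15 | acc := 1 | iter i=-2: | acc := 1 | iter i=-1: | acc := 1 | iter i=0: | acc := 1 | iter i=1: | acc := 1 | iter i=2: | acc := 1 | acc := -60 | result 60
verdict: not equivalent; witness: a=-5, b=-4, c=-2


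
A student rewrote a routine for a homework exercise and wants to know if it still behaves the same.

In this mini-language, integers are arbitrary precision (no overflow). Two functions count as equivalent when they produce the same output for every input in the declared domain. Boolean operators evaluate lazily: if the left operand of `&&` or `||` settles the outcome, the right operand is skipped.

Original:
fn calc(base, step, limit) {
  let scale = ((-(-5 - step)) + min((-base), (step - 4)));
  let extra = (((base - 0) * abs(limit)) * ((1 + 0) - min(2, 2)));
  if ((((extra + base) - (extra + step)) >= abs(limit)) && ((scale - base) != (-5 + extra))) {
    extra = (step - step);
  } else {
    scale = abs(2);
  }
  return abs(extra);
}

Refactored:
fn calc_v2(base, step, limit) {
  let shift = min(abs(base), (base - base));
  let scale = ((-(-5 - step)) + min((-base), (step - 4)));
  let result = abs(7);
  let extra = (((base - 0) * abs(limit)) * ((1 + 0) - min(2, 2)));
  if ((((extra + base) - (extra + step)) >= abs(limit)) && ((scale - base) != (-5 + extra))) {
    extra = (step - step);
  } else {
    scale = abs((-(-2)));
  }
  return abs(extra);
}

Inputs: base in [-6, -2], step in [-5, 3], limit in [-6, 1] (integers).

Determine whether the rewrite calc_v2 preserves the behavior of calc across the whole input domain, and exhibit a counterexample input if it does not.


Although local variable names differ; min/max/abs usage differs; statement counts differ; arithmetic usage differs; constant usage differs, 360/360 inputs agree.
verdict: equivalent


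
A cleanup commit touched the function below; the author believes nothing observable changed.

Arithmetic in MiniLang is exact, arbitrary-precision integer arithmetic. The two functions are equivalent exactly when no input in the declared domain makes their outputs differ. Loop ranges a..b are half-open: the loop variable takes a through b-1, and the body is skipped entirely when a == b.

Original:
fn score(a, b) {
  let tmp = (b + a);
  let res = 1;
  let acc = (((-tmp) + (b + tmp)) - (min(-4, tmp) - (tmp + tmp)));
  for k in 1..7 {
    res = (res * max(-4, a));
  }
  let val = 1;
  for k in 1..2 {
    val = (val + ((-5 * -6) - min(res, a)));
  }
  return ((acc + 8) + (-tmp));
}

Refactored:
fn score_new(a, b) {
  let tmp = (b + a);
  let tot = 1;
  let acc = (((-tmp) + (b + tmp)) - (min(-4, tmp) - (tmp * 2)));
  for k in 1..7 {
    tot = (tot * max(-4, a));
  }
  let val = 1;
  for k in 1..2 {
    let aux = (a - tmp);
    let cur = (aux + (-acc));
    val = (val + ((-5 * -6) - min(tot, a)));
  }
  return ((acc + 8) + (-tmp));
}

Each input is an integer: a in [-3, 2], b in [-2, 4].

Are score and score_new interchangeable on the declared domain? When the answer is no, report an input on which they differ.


The two versions differ — the changes include statement counts differ, and local variable names differ, and constant usage differs, and arithmetic usage differs.
One worked example (a=-1, b=1) — score: tmp := 0 | res := 1 | acc := 5 | iter k=1: | res := -1 | iter k=2: | res := 1 | iter k=3: | res := -1 | iter k=4: | res := 1 | iter k=5: | res := -1 | iter k=6: | res := 1 | val := 1 | iter k=1: | val := 32 | result 13; score_new: tmp := 0 | tot := 1 | acc := 5 | iter k=1: | tot := -1 | iter k=2: | tot := 1 | iter k=3: | tot := -1 | iter k=4: | tot := 1 | iter k=5: | tot := -1 | iter k=6: | tot := 1 | val := 1 | iter k=1: | aux := -1 | cur := -6 | val := 32 | result 13; agreement on 13.
An exhaustive pass over the 42 declared inputs shows identical outputs.
verdict: equivalent


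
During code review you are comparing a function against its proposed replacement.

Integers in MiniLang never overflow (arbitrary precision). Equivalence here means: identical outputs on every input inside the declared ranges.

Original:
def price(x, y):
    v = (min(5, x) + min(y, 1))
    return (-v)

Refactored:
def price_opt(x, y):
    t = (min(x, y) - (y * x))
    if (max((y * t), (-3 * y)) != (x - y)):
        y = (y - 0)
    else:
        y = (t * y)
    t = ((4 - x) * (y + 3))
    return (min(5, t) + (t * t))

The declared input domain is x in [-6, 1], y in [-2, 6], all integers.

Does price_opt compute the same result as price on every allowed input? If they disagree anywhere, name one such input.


There is a counterexample at x=-6, y=-2: 8 on one side, 105 on the other.
price: v=-8, then returns 8
price_opt: t=-18, then (max((y * t), (-3 * y)) != (x - y)) is true, then y=-2, then t=10, then returns 105
verdict: not equivalent; witness: x=-6, y=-2


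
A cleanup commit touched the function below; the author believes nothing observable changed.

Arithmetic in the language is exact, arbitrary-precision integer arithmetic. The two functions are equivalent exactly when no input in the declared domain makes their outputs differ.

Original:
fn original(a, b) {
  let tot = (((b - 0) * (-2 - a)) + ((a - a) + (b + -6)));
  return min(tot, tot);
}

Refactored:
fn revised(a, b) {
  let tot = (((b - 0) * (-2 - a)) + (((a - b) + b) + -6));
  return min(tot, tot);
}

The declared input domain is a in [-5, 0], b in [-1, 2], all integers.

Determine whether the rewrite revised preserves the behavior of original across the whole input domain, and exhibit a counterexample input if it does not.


Try a=-5, b=-1.
original: tot=-10, then returns -10
revised: tot=-14, then returns -14
-10 != -14, so the rewrite changes behavior.
verdict: not equivalent; witness: a=-5, b=-1


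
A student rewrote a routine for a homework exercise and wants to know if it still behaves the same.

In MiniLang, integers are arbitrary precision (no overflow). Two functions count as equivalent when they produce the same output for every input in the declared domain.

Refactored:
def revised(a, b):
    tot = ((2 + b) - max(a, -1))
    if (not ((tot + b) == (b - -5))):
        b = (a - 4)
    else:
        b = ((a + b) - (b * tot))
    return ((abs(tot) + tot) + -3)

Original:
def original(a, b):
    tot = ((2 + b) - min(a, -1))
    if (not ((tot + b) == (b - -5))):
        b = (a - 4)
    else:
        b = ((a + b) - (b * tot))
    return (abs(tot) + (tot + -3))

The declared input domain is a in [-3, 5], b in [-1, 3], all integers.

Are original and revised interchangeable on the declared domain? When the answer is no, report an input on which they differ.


Run the pair on a=-3, b=-1.
original: tot := 4 | (not ((tot + b) == (b - -5))): true | b := -7 | result 5
revised: tot := 2 | (not ((tot + b) == (b - -5))): true | b := -7 | result 1
5 against 1: the behavior changed.
verdict: not equivalent; witness: a=-3, b=-1
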